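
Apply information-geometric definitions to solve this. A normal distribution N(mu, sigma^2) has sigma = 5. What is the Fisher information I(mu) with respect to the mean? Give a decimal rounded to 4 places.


The Fisher information for the mean of a normal distribution is I(mu) = 1/sigma^2.
sigma = 5, so sigma^2 = 25.
I(mu) = 1/25 = 0.0400

0.0400


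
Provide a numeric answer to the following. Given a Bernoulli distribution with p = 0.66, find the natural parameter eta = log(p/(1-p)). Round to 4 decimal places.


Natural parameter for Bernoulli: eta = log(p/(1-p)).
p = 0.66, 1-p = 0.34.
p/(1-p) = 1.941176.
eta = log(1.941176) = 0.6633

0.6633


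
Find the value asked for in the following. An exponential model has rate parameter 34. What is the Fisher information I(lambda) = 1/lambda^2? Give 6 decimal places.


Fisher information for exponential: I(lambda) = 1/lambda^2.
lambda = 34, lambda^2 = 1156.
I = 1/1156 = 0.000865

0.000865


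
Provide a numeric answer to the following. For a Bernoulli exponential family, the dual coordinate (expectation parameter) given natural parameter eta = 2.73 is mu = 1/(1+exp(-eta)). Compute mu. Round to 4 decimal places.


Dual coordinate (expectation parameter) for Bernoulli:
mu = 1/(1+exp(-eta)).
eta = 2.73.
exp(-eta) = exp(-2.73) = 0.065219.
mu = 1/(1+0.065219) = 0.9388

0.9388


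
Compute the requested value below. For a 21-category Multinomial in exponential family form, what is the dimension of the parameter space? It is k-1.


Exponential family dimension calculation:
For Multinomial with k=21 categories, dim = k-1 = 20.

20


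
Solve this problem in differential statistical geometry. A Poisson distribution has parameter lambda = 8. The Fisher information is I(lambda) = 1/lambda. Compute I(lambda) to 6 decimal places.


Fisher information for Poisson: I(lambda) = 1/lambda.
lambda = 8.
I(lambda) = 1/8 = 0.125000

0.125000


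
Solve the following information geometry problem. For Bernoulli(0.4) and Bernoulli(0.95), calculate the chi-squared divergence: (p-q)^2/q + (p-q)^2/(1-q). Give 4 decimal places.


Chi-squared divergence between Bernoulli distributions:
chi^2 = (p-q)^2/q + (p-q)^2/(1-q).
p = 0.4, q = 0.95, p-q = -0.55.
(p-q)^2 = 0.3025.
term1 = 0.3025/0.95 = 0.318421.
term2 = 0.3025/0.05 = 6.05.
chi^2 = 0.318421 + 6.05 = 6.3684

6.3684


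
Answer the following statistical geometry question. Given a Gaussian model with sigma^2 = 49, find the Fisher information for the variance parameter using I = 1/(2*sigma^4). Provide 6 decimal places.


Fisher information for variance: I(sigma^2) = 1/(2*sigma^4).
sigma^2 = 49, so sigma^4 = 2401.
I = 1/(2*2401) = 1/4802 = 0.000208

0.000208


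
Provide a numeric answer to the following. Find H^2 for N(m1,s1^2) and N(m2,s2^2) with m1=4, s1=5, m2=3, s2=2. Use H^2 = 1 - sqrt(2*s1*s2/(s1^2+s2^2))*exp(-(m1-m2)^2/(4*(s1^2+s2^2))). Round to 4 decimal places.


Squared Hellinger distance for Gaussians:
H^2 = 1 - sqrt(2*s1*s2/(s1^2+s2^2)) * exp(-(m1-m2)^2/(4*(s1^2+s2^2))).
s1^2 = 25, s2^2 = 4, s1^2+s2^2 = 29.
sqrt(2*5*2/(29)) = 0.830455.
(m1-m2)^2 = (1)^2 = 1.
exp(-1/(4*29)) = exp(-0.008621) = 0.991416.
H^2 = 1 - 0.830455*0.991416 = 0.1767

0.1767


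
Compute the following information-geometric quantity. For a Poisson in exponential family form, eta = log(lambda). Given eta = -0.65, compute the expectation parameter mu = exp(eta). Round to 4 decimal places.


Expectation parameter for Poisson exponential family:
mu = exp(eta).
eta = -0.65.
mu = exp(-0.65) = 0.5220

0.5220


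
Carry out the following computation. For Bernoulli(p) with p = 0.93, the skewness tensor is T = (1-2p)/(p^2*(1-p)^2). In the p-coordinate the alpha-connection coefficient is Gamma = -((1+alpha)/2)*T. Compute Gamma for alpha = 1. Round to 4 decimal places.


Skewness (Amari-Chentsov) tensor: T = (1-2p)/(p^2*(1-p)^2).
p = 0.93, 1-2p = -0.86, p^2 = 0.8649, (1-p)^2 = 0.0049.
T = -0.86/(0.8649 * 0.0049) = -202.92543.
In the p-coordinate, Gamma^(alpha) = Gamma^(0) - (alpha/2)*T with Gamma^(0) = (1/2)*g'(p) = -T/2,
so Gamma^(alpha) = -((1+alpha)/2)*T.
alpha = 1, -(1+alpha)/2 = -1.0.
Gamma = -1.0 * -202.92543 = 202.9254

202.9254


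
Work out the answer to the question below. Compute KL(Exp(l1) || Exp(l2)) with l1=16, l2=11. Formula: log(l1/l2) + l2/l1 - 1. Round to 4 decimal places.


KL divergence for exponential family:
KL = log(l1/l2) + l2/l1 - 1.
log(16/11) = 0.374693.
11/16 = 0.6875.
KL = 0.374693 + 0.6875 - 1 = 0.0622

0.0622


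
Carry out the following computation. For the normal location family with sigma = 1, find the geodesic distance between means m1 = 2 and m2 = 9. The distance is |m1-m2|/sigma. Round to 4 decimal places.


On the fixed-variance normal subfamily, geodesic distance = |m1-m2|/sigma.
|2 - 9| = 7.
sigma = 1.
d = 7/1 = 7.0000

7.0000


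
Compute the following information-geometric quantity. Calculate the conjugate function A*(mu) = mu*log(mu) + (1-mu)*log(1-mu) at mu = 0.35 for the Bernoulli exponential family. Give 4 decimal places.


Legendre transform for Bernoulli:
A*(mu) = mu*log(mu) + (1-mu)*log(1-mu).
mu = 0.35, 1-mu = 0.65.
mu*log(mu) = 0.35*log(0.35) = -0.367438.
(1-mu)*log(1-mu) = 0.65*log(0.65) = -0.280009.
A* = -0.367438 + -0.280009 = -0.6474

-0.6474


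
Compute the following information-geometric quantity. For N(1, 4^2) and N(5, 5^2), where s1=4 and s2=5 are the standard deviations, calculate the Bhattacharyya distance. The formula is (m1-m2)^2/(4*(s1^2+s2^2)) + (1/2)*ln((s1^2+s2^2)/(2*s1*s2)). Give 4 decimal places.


Bhattacharyya distance between two Gaussians:
DB = (m1-m2)^2/(4*(s1^2+s2^2)) + (1/2)*ln((s1^2+s2^2)/(2*s1*s2)).
(m1-m2)^2 = (-4)^2 = 16.
s1^2+s2^2 = 16 + 25 = 41.
term1 = 16/164 = 0.097561.
term2 = 0.5*ln(41/40.0) = 0.012346.
DB = 0.097561 + 0.012346 = 0.1099

0.1099


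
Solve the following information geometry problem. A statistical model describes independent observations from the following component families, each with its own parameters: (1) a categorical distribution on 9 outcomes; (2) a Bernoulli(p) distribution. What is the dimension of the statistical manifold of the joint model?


The dimension of a statistical manifold equals the number of free
(independent) real parameters of the model. For a product of independent
blocks the parameter counts add.
- categorical on 9 outcomes (probabilities sum to 1): 9-1 = 8.
- Bernoulli (p): 1.
Total = 8 + 1 = 9.
Dimension = 9

9


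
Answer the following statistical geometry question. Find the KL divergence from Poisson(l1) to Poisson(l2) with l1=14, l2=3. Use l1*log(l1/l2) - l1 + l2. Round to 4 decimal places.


KL divergence for Poisson:
KL = l1*log(l1/l2) - l1 + l2.
l1 = 14, l2 = 3.
log(14/3) = 1.540445.
l1*log(l1/l2) = 14 * 1.540445 = 21.566231.
KL = 21.566231 - 14 + 3 = 10.5662

10.5662


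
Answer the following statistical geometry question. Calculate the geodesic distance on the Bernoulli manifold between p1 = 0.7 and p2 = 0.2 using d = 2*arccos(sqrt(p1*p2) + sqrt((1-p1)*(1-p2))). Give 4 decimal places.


Geodesic distance on Bernoulli manifold:
d(p1,p2) = 2*arccos(sqrt(p1*p2) + sqrt((1-p1)*(1-p2))).
sqrt(p1*p2) = sqrt(0.7*0.2) = 0.374166.
sqrt((1-p1)*(1-p2)) = sqrt(0.3*0.8) = 0.489898.
arg = 0.374166 + 0.489898 = 0.864064.
d = 2*arccos(0.864064) = 1.0550

1.0550


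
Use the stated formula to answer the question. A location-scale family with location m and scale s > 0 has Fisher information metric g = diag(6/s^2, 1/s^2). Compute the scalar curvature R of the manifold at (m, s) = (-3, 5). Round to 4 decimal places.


The metric has the form g = (A dm^2 + B ds^2)/s^2 with A = 6, B = 1.
Substitute u = sqrt(A/B)*m: g = B*(du^2 + ds^2)/s^2, i.e. B times the
Poincare upper half-plane metric, which has constant Gaussian curvature -1.
Scaling a 2D metric by a constant c divides the Gaussian curvature by c,
so K = -1/B = -1/(1) = -1.0000 everywhere (the point (m, s) = (-3, 5) is irrelevant:
the curvature is constant).
Scalar curvature in dimension 2: R = 2K = -2/(1) = -2.0000.

-2.0000


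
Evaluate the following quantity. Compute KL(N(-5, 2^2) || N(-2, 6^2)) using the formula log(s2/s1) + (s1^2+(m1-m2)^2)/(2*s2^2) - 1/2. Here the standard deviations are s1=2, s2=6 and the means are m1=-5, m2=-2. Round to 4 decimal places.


KL divergence between normal distributions:
KL = log(s2/s1) + (s1^2 + (m1-m2)^2)/(2*s2^2) - 1/2.
log(6/2) = 1.098612.
(2^2 + (-5--2)^2)/(2*6^2) = (4 + 9)/72 = 0.180556.
KL = 1.098612 + 0.180556 - 0.5 = 0.7792

0.7792


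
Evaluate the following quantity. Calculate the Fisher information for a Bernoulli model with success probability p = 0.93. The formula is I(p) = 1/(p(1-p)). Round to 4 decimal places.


For Bernoulli(p), Fisher information is I(p) = 1/(p*(1-p)).
p = 0.93, 1-p = 0.07.
p*(1-p) = 0.0651.
I(p) = 1/0.0651 = 15.3610

15.3610


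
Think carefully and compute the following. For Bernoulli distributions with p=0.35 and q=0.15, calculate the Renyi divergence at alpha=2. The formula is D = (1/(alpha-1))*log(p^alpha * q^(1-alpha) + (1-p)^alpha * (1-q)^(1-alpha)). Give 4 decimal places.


Renyi divergence of order alpha between Bernoulli distributions:
D = (1/(alpha-1))*log(p^alpha * q^(1-alpha) + (1-p)^alpha * (1-q)^(1-alpha)).
alpha = 2, p = 0.35, q = 0.15.
p^alpha * q^(1-alpha) = 0.35^2 * 0.15^-1 = 0.816667.
(1-p)^alpha * (1-q)^(1-alpha) = 0.65^2 * 0.85^-1 = 0.497059.
sum = 0.816667 + 0.497059 = 1.313725.
D = (1/1)*log(1.313725) = 0.2729

0.2729


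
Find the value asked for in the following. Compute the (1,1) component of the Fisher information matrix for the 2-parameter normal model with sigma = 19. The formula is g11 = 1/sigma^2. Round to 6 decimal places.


For the 2-parameter normal family, the Fisher metric has:
  g11 = 1/sigma^2, g22 = 2/sigma^2.
sigma = 19, sigma^2 = 361.
g11 = 0.002770

0.002770


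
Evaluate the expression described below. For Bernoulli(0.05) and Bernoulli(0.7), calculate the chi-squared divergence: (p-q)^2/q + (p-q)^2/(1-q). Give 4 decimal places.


Chi-squared divergence between Bernoulli distributions:
chi^2 = (p-q)^2/q + (p-q)^2/(1-q).
p = 0.05, q = 0.7, p-q = -0.65.
(p-q)^2 = 0.4225.
term1 = 0.4225/0.7 = 0.603571.
term2 = 0.4225/0.3 = 1.408333.
chi^2 = 0.603571 + 1.408333 = 2.0119

2.0119


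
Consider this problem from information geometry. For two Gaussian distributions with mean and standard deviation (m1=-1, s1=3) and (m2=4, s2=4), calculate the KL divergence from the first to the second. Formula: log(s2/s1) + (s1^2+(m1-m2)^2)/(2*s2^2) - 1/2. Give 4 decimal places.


KL divergence between normal distributions:
KL = log(s2/s1) + (s1^2 + (m1-m2)^2)/(2*s2^2) - 1/2.
log(4/3) = 0.287682.
(3^2 + (-1-4)^2)/(2*4^2) = (9 + 25)/32 = 1.0625.
KL = 0.287682 + 1.0625 - 0.5 = 0.8502

0.8502


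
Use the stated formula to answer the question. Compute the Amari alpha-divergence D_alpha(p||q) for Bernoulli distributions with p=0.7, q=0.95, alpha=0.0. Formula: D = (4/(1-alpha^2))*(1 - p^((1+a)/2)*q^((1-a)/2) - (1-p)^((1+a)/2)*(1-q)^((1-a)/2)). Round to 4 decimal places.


Amari alpha-divergence:
D = (4/(1-alpha^2))*(1 - p^((1+a)/2)*q^((1-a)/2) - (1-p)^((1+a)/2)*(1-q)^((1-a)/2)).
alpha = 0.0, p = 0.7, q = 0.95.
e1 = (1+alpha)/2 = 0.5, e2 = (1-alpha)/2 = 0.5.
t1 = p^e1 * q^e2 = 0.7^0.5 * 0.95^0.5 = 0.815475.
t2 = (1-p)^e1 * (1-q)^e2 = 0.3^0.5 * 0.05^0.5 = 0.122474.
4/(1-alpha^2) = 4.0.
D = 4.0*(1 - 0.815475 - 0.122474) = 0.2482

0.2482


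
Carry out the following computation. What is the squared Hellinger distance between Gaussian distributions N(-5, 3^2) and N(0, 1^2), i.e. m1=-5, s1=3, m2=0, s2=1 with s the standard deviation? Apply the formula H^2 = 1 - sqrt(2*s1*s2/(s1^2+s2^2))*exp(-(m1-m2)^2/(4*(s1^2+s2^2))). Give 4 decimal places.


Squared Hellinger distance for Gaussians:
H^2 = 1 - sqrt(2*s1*s2/(s1^2+s2^2)) * exp(-(m1-m2)^2/(4*(s1^2+s2^2))).
s1^2 = 9, s2^2 = 1, s1^2+s2^2 = 10.
sqrt(2*3*1/(10)) = 0.774597.
(m1-m2)^2 = (-5)^2 = 25.
exp(-25/(4*10)) = exp(-0.625) = 0.535261.
H^2 = 1 - 0.774597*0.535261 = 0.5854

0.5854


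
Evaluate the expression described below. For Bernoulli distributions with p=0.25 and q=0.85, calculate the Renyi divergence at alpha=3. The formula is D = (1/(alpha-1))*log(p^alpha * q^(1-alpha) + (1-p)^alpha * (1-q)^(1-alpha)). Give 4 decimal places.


Renyi divergence of order alpha between Bernoulli distributions:
D = (1/(alpha-1))*log(p^alpha * q^(1-alpha) + (1-p)^alpha * (1-q)^(1-alpha)).
alpha = 3, p = 0.25, q = 0.85.
p^alpha * q^(1-alpha) = 0.25^3 * 0.85^-2 = 0.021626.
(1-p)^alpha * (1-q)^(1-alpha) = 0.75^3 * 0.15^-2 = 18.75.
sum = 0.021626 + 18.75 = 18.771626.
D = (1/2)*log(18.771626) = 1.4662

1.4662


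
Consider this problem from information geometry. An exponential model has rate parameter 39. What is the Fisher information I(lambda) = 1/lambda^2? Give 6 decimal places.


Fisher information for exponential: I(lambda) = 1/lambda^2.
lambda = 39, lambda^2 = 1521.
I = 1/1521 = 0.000657

0.000657


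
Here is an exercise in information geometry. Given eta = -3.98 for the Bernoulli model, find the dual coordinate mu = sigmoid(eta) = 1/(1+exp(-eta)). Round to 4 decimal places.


Dual coordinate (expectation parameter) for Bernoulli:
mu = 1/(1+exp(-eta)).
eta = -3.98.
exp(-eta) = exp(3.98) = 53.517034.
mu = 1/(1+53.517034) = 0.0183

0.0183


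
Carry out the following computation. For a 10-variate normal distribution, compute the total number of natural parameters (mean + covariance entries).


Exponential family dimension calculation:
For 10-dim MVN: mean has 10 params, covariance has 10*11/2 = 55 unique entries.
Total dim = 10 + 55 = 65.

65


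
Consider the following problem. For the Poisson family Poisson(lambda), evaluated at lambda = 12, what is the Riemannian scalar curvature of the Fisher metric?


This family has a single free parameter, so its statistical manifold
is 1-dimensional. The Riemann curvature tensor of any 1-dimensional
Riemannian manifold vanishes identically, so R = 0.

0


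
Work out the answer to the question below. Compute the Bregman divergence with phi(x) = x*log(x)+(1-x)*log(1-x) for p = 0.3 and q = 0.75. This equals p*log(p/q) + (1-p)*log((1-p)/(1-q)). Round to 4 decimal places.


Bregman divergence with negative entropy generator:
D = p*log(p/q) + (1-p)*log((1-p)/(1-q)).
p = 0.3, q = 0.75.
p*log(p/q) = 0.3*log(0.3/0.75) = -0.274887.
(1-p)*log((1-p)/(1-q)) = 0.7*log(0.7/0.25) = 0.720734.
D = -0.274887 + 0.720734 = 0.4458

0.4458


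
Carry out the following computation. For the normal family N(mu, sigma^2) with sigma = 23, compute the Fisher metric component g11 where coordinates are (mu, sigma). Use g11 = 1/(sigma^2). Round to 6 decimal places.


For the 2-parameter normal family, the Fisher metric has:
  g11 = 1/sigma^2, g22 = 2/sigma^2.
sigma = 23, sigma^2 = 529.
g11 = 0.001890

0.001890


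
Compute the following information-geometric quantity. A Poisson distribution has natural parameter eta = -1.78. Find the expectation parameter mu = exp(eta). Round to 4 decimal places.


Expectation parameter for Poisson exponential family:
mu = exp(eta).
eta = -1.78.
mu = exp(-1.78) = 0.1686

0.1686


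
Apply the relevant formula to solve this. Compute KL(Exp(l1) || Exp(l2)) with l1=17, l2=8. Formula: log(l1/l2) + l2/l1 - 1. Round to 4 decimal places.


KL divergence for exponential family:
KL = log(l1/l2) + l2/l1 - 1.
log(17/8) = 0.753772.
8/17 = 0.470588.
KL = 0.753772 + 0.470588 - 1 = 0.2244

0.2244


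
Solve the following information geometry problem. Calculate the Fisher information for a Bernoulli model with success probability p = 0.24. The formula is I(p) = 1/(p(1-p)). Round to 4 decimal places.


For Bernoulli(p), Fisher information is I(p) = 1/(p*(1-p)).
p = 0.24, 1-p = 0.76.
p*(1-p) = 0.1824.
I(p) = 1/0.1824 = 5.4825

5.4825


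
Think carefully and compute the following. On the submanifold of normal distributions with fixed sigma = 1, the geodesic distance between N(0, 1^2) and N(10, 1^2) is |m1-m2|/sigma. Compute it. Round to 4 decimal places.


On the fixed-variance normal subfamily, geodesic distance = |m1-m2|/sigma.
|0 - 10| = 10.
sigma = 1.
d = 10/1 = 10.0000

10.0000


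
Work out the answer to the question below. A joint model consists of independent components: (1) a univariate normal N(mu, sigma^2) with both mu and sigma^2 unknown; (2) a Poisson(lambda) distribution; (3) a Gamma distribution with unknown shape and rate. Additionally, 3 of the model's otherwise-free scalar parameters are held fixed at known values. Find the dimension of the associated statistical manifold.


The dimension of a statistical manifold equals the number of free
(independent) real parameters of the model. For a product of independent
blocks the parameter counts add.
- normal (mu, sigma^2): 2.
- Poisson (lambda): 1.
- Gamma (shape, rate): 2.
Total = 2 + 1 + 2 = 5.
3 parameter(s) fixed at known values: 5 - 3 = 2.
Dimension = 2

2


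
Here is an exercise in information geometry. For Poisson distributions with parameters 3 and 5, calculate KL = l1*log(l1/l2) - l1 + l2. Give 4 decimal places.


KL divergence for Poisson:
KL = l1*log(l1/l2) - l1 + l2.
l1 = 3, l2 = 5.
log(3/5) = -0.510826.
l1*log(l1/l2) = 3 * -0.510826 = -1.532477.
KL = -1.532477 - 3 + 5 = 0.4675

0.4675


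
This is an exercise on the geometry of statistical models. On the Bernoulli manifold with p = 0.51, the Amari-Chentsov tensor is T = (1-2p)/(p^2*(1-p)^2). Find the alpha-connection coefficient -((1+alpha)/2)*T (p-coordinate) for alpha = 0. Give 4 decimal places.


Skewness (Amari-Chentsov) tensor: T = (1-2p)/(p^2*(1-p)^2).
p = 0.51, 1-2p = -0.02, p^2 = 0.2601, (1-p)^2 = 0.2401.
T = -0.02/(0.2601 * 0.2401) = -0.320256.
In the p-coordinate, Gamma^(alpha) = Gamma^(0) - (alpha/2)*T with Gamma^(0) = (1/2)*g'(p) = -T/2,
so Gamma^(alpha) = -((1+alpha)/2)*T.
alpha = 0, -(1+alpha)/2 = -0.5.
Gamma = -0.5 * -0.320256 = 0.1601

0.1601


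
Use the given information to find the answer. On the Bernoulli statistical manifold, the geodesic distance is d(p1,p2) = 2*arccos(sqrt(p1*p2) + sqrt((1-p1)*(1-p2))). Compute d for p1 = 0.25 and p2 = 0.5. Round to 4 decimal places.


Geodesic distance on Bernoulli manifold:
d(p1,p2) = 2*arccos(sqrt(p1*p2) + sqrt((1-p1)*(1-p2))).
sqrt(p1*p2) = sqrt(0.25*0.5) = 0.353553.
sqrt((1-p1)*(1-p2)) = sqrt(0.75*0.5) = 0.612372.
arg = 0.353553 + 0.612372 = 0.965926.
d = 2*arccos(0.965926) = 0.5236

0.5236


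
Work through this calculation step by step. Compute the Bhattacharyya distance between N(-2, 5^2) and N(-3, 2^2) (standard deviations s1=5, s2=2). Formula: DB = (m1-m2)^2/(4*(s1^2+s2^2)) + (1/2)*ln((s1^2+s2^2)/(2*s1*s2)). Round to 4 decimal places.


Bhattacharyya distance between two Gaussians:
DB = (m1-m2)^2/(4*(s1^2+s2^2)) + (1/2)*ln((s1^2+s2^2)/(2*s1*s2)).
(m1-m2)^2 = (1)^2 = 1.
s1^2+s2^2 = 25 + 4 = 29.
term1 = 1/116 = 0.008621.
term2 = 0.5*ln(29/20.0) = 0.185782.
DB = 0.008621 + 0.185782 = 0.1944

0.1944


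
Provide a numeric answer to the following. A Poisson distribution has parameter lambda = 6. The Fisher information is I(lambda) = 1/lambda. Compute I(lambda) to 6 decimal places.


Fisher information for Poisson: I(lambda) = 1/lambda.
lambda = 6.
I(lambda) = 1/6 = 0.166667

0.166667


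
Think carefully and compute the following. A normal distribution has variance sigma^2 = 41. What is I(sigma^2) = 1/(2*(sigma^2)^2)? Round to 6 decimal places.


Fisher information for variance: I(sigma^2) = 1/(2*sigma^4).
sigma^2 = 41, so sigma^4 = 1681.
I = 1/(2*1681) = 1/3362 = 0.000297

0.000297


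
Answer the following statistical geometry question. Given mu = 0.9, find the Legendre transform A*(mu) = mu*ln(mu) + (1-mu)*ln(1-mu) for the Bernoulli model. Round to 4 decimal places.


Legendre transform for Bernoulli:
A*(mu) = mu*log(mu) + (1-mu)*log(1-mu).
mu = 0.9, 1-mu = 0.1.
mu*log(mu) = 0.9*log(0.9) = -0.094824.
(1-mu)*log(1-mu) = 0.1*log(0.1) = -0.230259.
A* = -0.094824 + -0.230259 = -0.3251

-0.3251


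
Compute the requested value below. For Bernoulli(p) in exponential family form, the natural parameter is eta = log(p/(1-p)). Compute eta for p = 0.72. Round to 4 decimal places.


Natural parameter for Bernoulli: eta = log(p/(1-p)).
p = 0.72, 1-p = 0.28.
p/(1-p) = 2.571429.
eta = log(2.571429) = 0.9445

0.9445


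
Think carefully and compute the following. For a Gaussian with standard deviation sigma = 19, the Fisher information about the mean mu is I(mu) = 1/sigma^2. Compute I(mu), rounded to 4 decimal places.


The Fisher information for the mean of a normal distribution is I(mu) = 1/sigma^2.
sigma = 19, so sigma^2 = 361.
I(mu) = 1/361 = 0.0028

0.0028


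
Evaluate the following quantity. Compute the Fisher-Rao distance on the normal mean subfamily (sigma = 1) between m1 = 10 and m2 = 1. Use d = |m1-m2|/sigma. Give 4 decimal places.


On the fixed-variance normal subfamily, geodesic distance = |m1-m2|/sigma.
|10 - 1| = 9.
sigma = 1.
d = 9/1 = 9.0000

9.0000


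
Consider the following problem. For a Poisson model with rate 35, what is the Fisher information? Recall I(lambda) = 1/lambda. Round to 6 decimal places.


Fisher information for Poisson: I(lambda) = 1/lambda.
lambda = 35.
I(lambda) = 1/35 = 0.028571

0.028571


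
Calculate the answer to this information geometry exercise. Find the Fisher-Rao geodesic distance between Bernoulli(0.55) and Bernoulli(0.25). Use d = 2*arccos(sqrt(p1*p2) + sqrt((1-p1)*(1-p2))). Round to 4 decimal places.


Geodesic distance on Bernoulli manifold:
d(p1,p2) = 2*arccos(sqrt(p1*p2) + sqrt((1-p1)*(1-p2))).
sqrt(p1*p2) = sqrt(0.55*0.25) = 0.37081.
sqrt((1-p1)*(1-p2)) = sqrt(0.45*0.75) = 0.580948.
arg = 0.37081 + 0.580948 = 0.951757.
d = 2*arccos(0.951757) = 0.6238

0.6238


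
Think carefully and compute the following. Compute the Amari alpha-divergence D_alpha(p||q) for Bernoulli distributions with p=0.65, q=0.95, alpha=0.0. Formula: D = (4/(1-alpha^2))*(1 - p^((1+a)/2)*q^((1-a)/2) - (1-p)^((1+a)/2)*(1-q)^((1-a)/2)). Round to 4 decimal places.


Amari alpha-divergence:
D = (4/(1-alpha^2))*(1 - p^((1+a)/2)*q^((1-a)/2) - (1-p)^((1+a)/2)*(1-q)^((1-a)/2)).
alpha = 0.0, p = 0.65, q = 0.95.
e1 = (1+alpha)/2 = 0.5, e2 = (1-alpha)/2 = 0.5.
t1 = p^e1 * q^e2 = 0.65^0.5 * 0.95^0.5 = 0.785812.
t2 = (1-p)^e1 * (1-q)^e2 = 0.35^0.5 * 0.05^0.5 = 0.132288.
4/(1-alpha^2) = 4.0.
D = 4.0*(1 - 0.785812 - 0.132288) = 0.3276

0.3276


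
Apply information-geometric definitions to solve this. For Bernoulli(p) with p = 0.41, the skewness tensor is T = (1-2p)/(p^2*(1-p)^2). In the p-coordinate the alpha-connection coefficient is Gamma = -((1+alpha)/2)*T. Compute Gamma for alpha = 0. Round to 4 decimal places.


Skewness (Amari-Chentsov) tensor: T = (1-2p)/(p^2*(1-p)^2).
p = 0.41, 1-2p = 0.18, p^2 = 0.1681, (1-p)^2 = 0.3481.
T = 0.18/(0.1681 * 0.3481) = 3.076102.
In the p-coordinate, Gamma^(alpha) = Gamma^(0) - (alpha/2)*T with Gamma^(0) = (1/2)*g'(p) = -T/2,
so Gamma^(alpha) = -((1+alpha)/2)*T.
alpha = 0, -(1+alpha)/2 = -0.5.
Gamma = -0.5 * 3.076102 = -1.5381

-1.5381


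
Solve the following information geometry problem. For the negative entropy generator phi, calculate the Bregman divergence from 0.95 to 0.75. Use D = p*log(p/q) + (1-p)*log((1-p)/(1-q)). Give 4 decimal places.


Bregman divergence with negative entropy generator:
D = p*log(p/q) + (1-p)*log((1-p)/(1-q)).
p = 0.95, q = 0.75.
p*log(p/q) = 0.95*log(0.95/0.75) = 0.224569.
(1-p)*log((1-p)/(1-q)) = 0.05*log(0.05/0.25) = -0.080472.
D = 0.224569 + -0.080472 = 0.1441

0.1441


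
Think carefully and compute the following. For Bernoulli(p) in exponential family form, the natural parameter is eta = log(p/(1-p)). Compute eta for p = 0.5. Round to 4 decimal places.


Natural parameter for Bernoulli: eta = log(p/(1-p)).
p = 0.5, 1-p = 0.5.
p/(1-p) = 1.0.
eta = log(1.0) = 0.0000

0.0000


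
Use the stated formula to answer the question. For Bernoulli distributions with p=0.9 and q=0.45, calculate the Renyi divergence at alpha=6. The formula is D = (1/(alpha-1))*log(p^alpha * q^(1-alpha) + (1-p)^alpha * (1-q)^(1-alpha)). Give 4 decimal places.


Renyi divergence of order alpha between Bernoulli distributions:
D = (1/(alpha-1))*log(p^alpha * q^(1-alpha) + (1-p)^alpha * (1-q)^(1-alpha)).
alpha = 6, p = 0.9, q = 0.45.
p^alpha * q^(1-alpha) = 0.9^6 * 0.45^-5 = 28.8.
(1-p)^alpha * (1-q)^(1-alpha) = 0.1^6 * 0.55^-5 = 2e-05.
sum = 28.8 + 2e-05 = 28.80002.
D = (1/5)*log(28.80002) = 0.6721

0.6721


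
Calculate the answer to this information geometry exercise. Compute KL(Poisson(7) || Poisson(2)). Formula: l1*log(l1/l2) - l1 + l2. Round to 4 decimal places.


KL divergence for Poisson:
KL = l1*log(l1/l2) - l1 + l2.
l1 = 7, l2 = 2.
log(7/2) = 1.252763.
l1*log(l1/l2) = 7 * 1.252763 = 8.769341.
KL = 8.769341 - 7 + 2 = 3.7693

3.7693


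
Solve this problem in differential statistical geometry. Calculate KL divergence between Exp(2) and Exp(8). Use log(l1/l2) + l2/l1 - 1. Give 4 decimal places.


KL divergence for exponential family:
KL = log(l1/l2) + l2/l1 - 1.
log(2/8) = -1.386294.
8/2 = 4.0.
KL = -1.386294 + 4.0 - 1 = 1.6137

1.6137


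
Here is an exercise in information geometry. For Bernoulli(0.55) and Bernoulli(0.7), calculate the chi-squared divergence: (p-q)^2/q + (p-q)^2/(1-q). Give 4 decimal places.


Chi-squared divergence between Bernoulli distributions:
chi^2 = (p-q)^2/q + (p-q)^2/(1-q).
p = 0.55, q = 0.7, p-q = -0.15.
(p-q)^2 = 0.0225.
term1 = 0.0225/0.7 = 0.032143.
term2 = 0.0225/0.3 = 0.075.
chi^2 = 0.032143 + 0.075 = 0.1071

0.1071


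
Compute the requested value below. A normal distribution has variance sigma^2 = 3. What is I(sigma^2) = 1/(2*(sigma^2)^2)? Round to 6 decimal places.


Fisher information for variance: I(sigma^2) = 1/(2*sigma^4).
sigma^2 = 3, so sigma^4 = 9.
I = 1/(2*9) = 1/18 = 0.055556

0.055556


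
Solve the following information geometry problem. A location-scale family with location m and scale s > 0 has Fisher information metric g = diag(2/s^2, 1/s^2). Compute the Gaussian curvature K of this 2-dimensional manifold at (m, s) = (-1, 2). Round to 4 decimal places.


The metric has the form g = (A dm^2 + B ds^2)/s^2 with A = 2, B = 1.
Substitute u = sqrt(A/B)*m: g = B*(du^2 + ds^2)/s^2, i.e. B times the
Poincare upper half-plane metric, which has constant Gaussian curvature -1.
Scaling a 2D metric by a constant c divides the Gaussian curvature by c,
so K = -1/B = -1/(1) = -1.0000 everywhere (the point (m, s) = (-1, 2) is irrelevant:
the curvature is constant).
The requested Gaussian curvature is K = -1.0000.

-1.0000


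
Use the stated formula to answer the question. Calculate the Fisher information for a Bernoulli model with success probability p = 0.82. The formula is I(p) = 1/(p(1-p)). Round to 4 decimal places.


For Bernoulli(p), Fisher information is I(p) = 1/(p*(1-p)).
p = 0.82, 1-p = 0.18.
p*(1-p) = 0.1476.
I(p) = 1/0.1476 = 6.7751

6.7751


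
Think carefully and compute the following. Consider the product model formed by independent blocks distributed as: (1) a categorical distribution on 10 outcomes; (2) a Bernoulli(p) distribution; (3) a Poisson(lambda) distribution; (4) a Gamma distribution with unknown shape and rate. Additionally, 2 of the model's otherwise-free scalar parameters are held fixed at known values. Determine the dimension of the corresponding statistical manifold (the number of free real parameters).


The dimension of a statistical manifold equals the number of free
(independent) real parameters of the model. For a product of independent
blocks the parameter counts add.
- categorical on 10 outcomes (probabilities sum to 1): 10-1 = 9.
- Bernoulli (p): 1.
- Poisson (lambda): 1.
- Gamma (shape, rate): 2.
Total = 9 + 1 + 1 + 2 = 13.
2 parameter(s) fixed at known values: 13 - 2 = 11.
Dimension = 11

11


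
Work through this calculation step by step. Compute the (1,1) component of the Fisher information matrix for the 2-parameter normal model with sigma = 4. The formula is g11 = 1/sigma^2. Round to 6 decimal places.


For the 2-parameter normal family, the Fisher metric has:
  g11 = 1/sigma^2, g22 = 2/sigma^2.
sigma = 4, sigma^2 = 16.
g11 = 0.062500

0.062500


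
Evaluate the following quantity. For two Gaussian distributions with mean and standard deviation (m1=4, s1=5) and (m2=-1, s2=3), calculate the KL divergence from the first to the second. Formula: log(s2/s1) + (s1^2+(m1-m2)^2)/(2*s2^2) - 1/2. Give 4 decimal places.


KL divergence between normal distributions:
KL = log(s2/s1) + (s1^2 + (m1-m2)^2)/(2*s2^2) - 1/2.
log(3/5) = -0.510826.
(5^2 + (4--1)^2)/(2*3^2) = (25 + 25)/18 = 2.777778.
KL = -0.510826 + 2.777778 - 0.5 = 1.7670

1.7670


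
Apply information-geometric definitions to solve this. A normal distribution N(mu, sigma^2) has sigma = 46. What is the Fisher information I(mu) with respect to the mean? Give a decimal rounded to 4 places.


The Fisher information for the mean of a normal distribution is I(mu) = 1/sigma^2.
sigma = 46, so sigma^2 = 2116.
I(mu) = 1/2116 = 0.0005

0.0005


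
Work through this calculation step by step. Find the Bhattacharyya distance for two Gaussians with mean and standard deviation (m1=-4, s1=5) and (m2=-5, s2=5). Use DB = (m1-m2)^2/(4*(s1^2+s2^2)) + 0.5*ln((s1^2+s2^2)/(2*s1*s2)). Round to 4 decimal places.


Bhattacharyya distance between two Gaussians:
DB = (m1-m2)^2/(4*(s1^2+s2^2)) + (1/2)*ln((s1^2+s2^2)/(2*s1*s2)).
(m1-m2)^2 = (1)^2 = 1.
s1^2+s2^2 = 25 + 25 = 50.
term1 = 1/200 = 0.005.
term2 = 0.5*ln(50/50.0) = 0.0.
DB = 0.005 + 0.0 = 0.0050

0.0050


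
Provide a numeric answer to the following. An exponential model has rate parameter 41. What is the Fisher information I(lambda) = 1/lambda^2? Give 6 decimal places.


Fisher information for exponential: I(lambda) = 1/lambda^2.
lambda = 41, lambda^2 = 1681.
I = 1/1681 = 0.000595

0.000595


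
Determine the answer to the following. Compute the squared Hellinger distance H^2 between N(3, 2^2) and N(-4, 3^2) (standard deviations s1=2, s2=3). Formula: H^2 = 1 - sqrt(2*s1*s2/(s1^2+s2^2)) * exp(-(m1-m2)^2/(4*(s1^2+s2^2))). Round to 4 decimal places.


Squared Hellinger distance for Gaussians:
H^2 = 1 - sqrt(2*s1*s2/(s1^2+s2^2)) * exp(-(m1-m2)^2/(4*(s1^2+s2^2))).
s1^2 = 4, s2^2 = 9, s1^2+s2^2 = 13.
sqrt(2*2*3/(13)) = 0.960769.
(m1-m2)^2 = (7)^2 = 49.
exp(-49/(4*13)) = exp(-0.942308) = 0.389727.
H^2 = 1 - 0.960769*0.389727 = 0.6256

0.6256


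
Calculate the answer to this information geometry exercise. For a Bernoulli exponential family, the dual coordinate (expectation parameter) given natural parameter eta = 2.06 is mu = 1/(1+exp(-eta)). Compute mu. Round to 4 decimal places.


Dual coordinate (expectation parameter) for Bernoulli:
mu = 1/(1+exp(-eta)).
eta = 2.06.
exp(-eta) = exp(-2.06) = 0.127454.
mu = 1/(1+0.127454) = 0.8870

0.8870


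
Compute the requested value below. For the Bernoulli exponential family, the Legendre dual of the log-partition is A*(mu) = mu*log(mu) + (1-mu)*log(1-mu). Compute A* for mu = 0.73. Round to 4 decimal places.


Legendre transform for Bernoulli:
A*(mu) = mu*log(mu) + (1-mu)*log(1-mu).
mu = 0.73, 1-mu = 0.27.
mu*log(mu) = 0.73*log(0.73) = -0.229739.
(1-mu)*log(1-mu) = 0.27*log(0.27) = -0.35352.
A* = -0.229739 + -0.35352 = -0.5833

-0.5833


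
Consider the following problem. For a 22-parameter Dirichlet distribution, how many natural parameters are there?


Exponential family dimension calculation:
Dirichlet with 22 components has 22 natural parameters.

22


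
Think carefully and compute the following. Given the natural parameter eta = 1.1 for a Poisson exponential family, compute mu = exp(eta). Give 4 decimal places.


Expectation parameter for Poisson exponential family:
mu = exp(eta).
eta = 1.1.
mu = exp(1.1) = 3.0042

3.0042


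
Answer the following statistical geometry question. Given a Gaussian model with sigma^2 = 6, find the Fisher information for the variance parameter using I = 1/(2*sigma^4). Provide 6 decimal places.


Fisher information for variance: I(sigma^2) = 1/(2*sigma^4).
sigma^2 = 6, so sigma^4 = 36.
I = 1/(2*36) = 1/72 = 0.013889

0.013889


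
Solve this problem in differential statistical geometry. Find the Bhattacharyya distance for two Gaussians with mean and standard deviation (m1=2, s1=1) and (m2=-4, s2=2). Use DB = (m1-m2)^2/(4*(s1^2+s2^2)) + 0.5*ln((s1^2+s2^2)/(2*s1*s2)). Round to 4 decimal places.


Bhattacharyya distance between two Gaussians:
DB = (m1-m2)^2/(4*(s1^2+s2^2)) + (1/2)*ln((s1^2+s2^2)/(2*s1*s2)).
(m1-m2)^2 = (6)^2 = 36.
s1^2+s2^2 = 1 + 4 = 5.
term1 = 36/20 = 1.8.
term2 = 0.5*ln(5/4.0) = 0.111572.
DB = 1.8 + 0.111572 = 1.9116

1.9116


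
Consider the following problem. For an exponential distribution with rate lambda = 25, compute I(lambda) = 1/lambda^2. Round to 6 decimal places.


Fisher information for exponential: I(lambda) = 1/lambda^2.
lambda = 25, lambda^2 = 625.
I = 1/625 = 0.001600

0.001600


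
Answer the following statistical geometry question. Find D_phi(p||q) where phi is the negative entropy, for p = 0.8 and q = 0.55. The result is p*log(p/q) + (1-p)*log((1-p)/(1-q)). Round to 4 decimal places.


Bregman divergence with negative entropy generator:
D = p*log(p/q) + (1-p)*log((1-p)/(1-q)).
p = 0.8, q = 0.55.
p*log(p/q) = 0.8*log(0.8/0.55) = 0.299755.
(1-p)*log((1-p)/(1-q)) = 0.2*log(0.2/0.45) = -0.162186.
D = 0.299755 + -0.162186 = 0.1376

0.1376


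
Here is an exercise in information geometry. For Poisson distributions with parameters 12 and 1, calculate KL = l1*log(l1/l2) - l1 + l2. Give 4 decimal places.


KL divergence for Poisson:
KL = l1*log(l1/l2) - l1 + l2.
l1 = 12, l2 = 1.
log(12/1) = 2.484907.
l1*log(l1/l2) = 12 * 2.484907 = 29.81888.
KL = 29.81888 - 12 + 1 = 18.8189

18.8189


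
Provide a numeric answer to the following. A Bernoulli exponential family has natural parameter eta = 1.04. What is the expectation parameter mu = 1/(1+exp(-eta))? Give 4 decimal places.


Dual coordinate (expectation parameter) for Bernoulli:
mu = 1/(1+exp(-eta)).
eta = 1.04.
exp(-eta) = exp(-1.04) = 0.353455.
mu = 1/(1+0.353455) = 0.7389

0.7389


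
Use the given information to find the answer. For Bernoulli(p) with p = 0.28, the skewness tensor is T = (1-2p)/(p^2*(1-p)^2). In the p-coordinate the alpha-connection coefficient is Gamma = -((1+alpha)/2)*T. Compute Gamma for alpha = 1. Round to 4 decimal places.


Skewness (Amari-Chentsov) tensor: T = (1-2p)/(p^2*(1-p)^2).
p = 0.28, 1-2p = 0.44, p^2 = 0.0784, (1-p)^2 = 0.5184.
T = 0.44/(0.0784 * 0.5184) = 10.82609.
In the p-coordinate, Gamma^(alpha) = Gamma^(0) - (alpha/2)*T with Gamma^(0) = (1/2)*g'(p) = -T/2,
so Gamma^(alpha) = -((1+alpha)/2)*T.
alpha = 1, -(1+alpha)/2 = -1.0.
Gamma = -1.0 * 10.82609 = -10.8261

-10.8261


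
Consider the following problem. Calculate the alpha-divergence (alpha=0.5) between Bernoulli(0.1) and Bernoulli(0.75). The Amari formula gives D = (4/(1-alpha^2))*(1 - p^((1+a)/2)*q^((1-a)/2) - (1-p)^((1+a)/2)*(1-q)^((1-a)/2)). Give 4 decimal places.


Amari alpha-divergence:
D = (4/(1-alpha^2))*(1 - p^((1+a)/2)*q^((1-a)/2) - (1-p)^((1+a)/2)*(1-q)^((1-a)/2)).
alpha = 0.5, p = 0.1, q = 0.75.
e1 = (1+alpha)/2 = 0.75, e2 = (1-alpha)/2 = 0.25.
t1 = p^e1 * q^e2 = 0.1^0.75 * 0.75^0.25 = 0.165488.
t2 = (1-p)^e1 * (1-q)^e2 = 0.9^0.75 * 0.25^0.25 = 0.653382.
4/(1-alpha^2) = 5.333333.
D = 5.333333*(1 - 0.165488 - 0.653382) = 0.9660

0.9660


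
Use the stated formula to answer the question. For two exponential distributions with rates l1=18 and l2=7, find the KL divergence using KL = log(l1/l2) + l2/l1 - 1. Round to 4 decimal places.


KL divergence for exponential family:
KL = log(l1/l2) + l2/l1 - 1.
log(18/7) = 0.944462.
7/18 = 0.388889.
KL = 0.944462 + 0.388889 - 1 = 0.3334

0.3334


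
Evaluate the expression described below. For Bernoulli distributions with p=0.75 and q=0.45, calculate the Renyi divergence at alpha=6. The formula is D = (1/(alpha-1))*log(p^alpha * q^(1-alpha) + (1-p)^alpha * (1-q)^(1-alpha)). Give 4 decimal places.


Renyi divergence of order alpha between Bernoulli distributions:
D = (1/(alpha-1))*log(p^alpha * q^(1-alpha) + (1-p)^alpha * (1-q)^(1-alpha)).
alpha = 6, p = 0.75, q = 0.45.
p^alpha * q^(1-alpha) = 0.75^6 * 0.45^-5 = 9.645062.
(1-p)^alpha * (1-q)^(1-alpha) = 0.25^6 * 0.55^-5 = 0.004851.
sum = 9.645062 + 0.004851 = 9.649913.
D = (1/5)*log(9.649913) = 0.4534

0.4534


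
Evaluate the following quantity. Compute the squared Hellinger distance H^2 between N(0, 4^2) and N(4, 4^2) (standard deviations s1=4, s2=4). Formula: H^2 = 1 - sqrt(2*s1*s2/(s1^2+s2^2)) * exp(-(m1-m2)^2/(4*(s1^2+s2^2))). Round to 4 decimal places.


Squared Hellinger distance for Gaussians:
H^2 = 1 - sqrt(2*s1*s2/(s1^2+s2^2)) * exp(-(m1-m2)^2/(4*(s1^2+s2^2))).
s1^2 = 16, s2^2 = 16, s1^2+s2^2 = 32.
sqrt(2*4*4/(32)) = 1.0.
(m1-m2)^2 = (-4)^2 = 16.
exp(-16/(4*32)) = exp(-0.125) = 0.882497.
H^2 = 1 - 1.0*0.882497 = 0.1175

0.1175


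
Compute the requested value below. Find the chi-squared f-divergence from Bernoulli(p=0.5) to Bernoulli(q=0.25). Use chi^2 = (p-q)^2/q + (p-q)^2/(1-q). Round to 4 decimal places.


Chi-squared divergence between Bernoulli distributions:
chi^2 = (p-q)^2/q + (p-q)^2/(1-q).
p = 0.5, q = 0.25, p-q = 0.25.
(p-q)^2 = 0.0625.
term1 = 0.0625/0.25 = 0.25.
term2 = 0.0625/0.75 = 0.083333.
chi^2 = 0.25 + 0.083333 = 0.3333

0.3333


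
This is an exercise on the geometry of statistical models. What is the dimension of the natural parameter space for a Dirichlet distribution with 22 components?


Exponential family dimension calculation:
Dirichlet with 22 components has 22 natural parameters.

22


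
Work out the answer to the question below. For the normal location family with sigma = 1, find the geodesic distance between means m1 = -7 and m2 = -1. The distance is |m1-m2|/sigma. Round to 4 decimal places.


On the fixed-variance normal subfamily, geodesic distance = |m1-m2|/sigma.
|-7 - -1| = 6.
sigma = 1.
d = 6/1 = 6.0000

6.0000


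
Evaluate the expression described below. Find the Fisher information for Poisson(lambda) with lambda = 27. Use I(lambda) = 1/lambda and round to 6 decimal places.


Fisher information for Poisson: I(lambda) = 1/lambda.
lambda = 27.
I(lambda) = 1/27 = 0.037037

0.037037


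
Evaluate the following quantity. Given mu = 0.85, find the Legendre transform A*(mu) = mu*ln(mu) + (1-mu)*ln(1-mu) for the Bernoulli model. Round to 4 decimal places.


Legendre transform for Bernoulli:
A*(mu) = mu*log(mu) + (1-mu)*log(1-mu).
mu = 0.85, 1-mu = 0.15.
mu*log(mu) = 0.85*log(0.85) = -0.138141.
(1-mu)*log(1-mu) = 0.15*log(0.15) = -0.284568.
A* = -0.138141 + -0.284568 = -0.4227

-0.4227


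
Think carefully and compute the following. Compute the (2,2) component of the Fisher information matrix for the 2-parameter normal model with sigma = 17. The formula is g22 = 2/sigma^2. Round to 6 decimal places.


For the 2-parameter normal family, the Fisher metric has:
  g11 = 1/sigma^2, g22 = 2/sigma^2.
sigma = 17, sigma^2 = 289.
g22 = 0.006920

0.006920


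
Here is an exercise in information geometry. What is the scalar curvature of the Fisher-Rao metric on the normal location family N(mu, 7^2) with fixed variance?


This family has a single free parameter, so its statistical manifold
is 1-dimensional. The Riemann curvature tensor of any 1-dimensional
Riemannian manifold vanishes identically, so R = 0.

0


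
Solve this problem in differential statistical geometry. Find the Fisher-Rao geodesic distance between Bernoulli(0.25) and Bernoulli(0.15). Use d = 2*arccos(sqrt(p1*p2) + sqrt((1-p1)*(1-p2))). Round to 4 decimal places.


Geodesic distance on Bernoulli manifold:
d(p1,p2) = 2*arccos(sqrt(p1*p2) + sqrt((1-p1)*(1-p2))).
sqrt(p1*p2) = sqrt(0.25*0.15) = 0.193649.
sqrt((1-p1)*(1-p2)) = sqrt(0.75*0.85) = 0.798436.
arg = 0.193649 + 0.798436 = 0.992085.
d = 2*arccos(0.992085) = 0.2518

0.2518


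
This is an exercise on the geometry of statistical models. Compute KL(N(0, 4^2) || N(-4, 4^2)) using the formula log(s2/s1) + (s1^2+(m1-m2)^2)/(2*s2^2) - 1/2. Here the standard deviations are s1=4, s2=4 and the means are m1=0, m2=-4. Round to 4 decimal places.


KL divergence between normal distributions:
KL = log(s2/s1) + (s1^2 + (m1-m2)^2)/(2*s2^2) - 1/2.
log(4/4) = 0.0.
(4^2 + (0--4)^2)/(2*4^2) = (16 + 16)/32 = 1.0.
KL = 0.0 + 1.0 - 0.5 = 0.5000

0.5000
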